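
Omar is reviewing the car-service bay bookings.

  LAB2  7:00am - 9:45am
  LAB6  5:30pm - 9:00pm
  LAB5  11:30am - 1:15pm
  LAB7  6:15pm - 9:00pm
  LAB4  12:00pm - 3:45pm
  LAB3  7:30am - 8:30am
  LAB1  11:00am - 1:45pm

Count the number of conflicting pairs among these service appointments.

Sorted by start: LAB2, LAB3, LAB1, LAB5, LAB4, LAB6, LAB7.
LAB3 starts before LAB2 ends → LAB2 and LAB3 overlap.
LAB1 starts after LAB2 ends — done with LAB2.
LAB1 starts after LAB3 ends — done with LAB3.
LAB5 starts before LAB1 ends → LAB1 and LAB5 overlap.
LAB4 starts before LAB1 ends → LAB1 and LAB4 overlap.
LAB6 starts after LAB1 ends — done with LAB1.
LAB4 starts before LAB5 ends → LAB5 and LAB4 overlap.
LAB6 starts after LAB5 ends — done with LAB5.
LAB6 starts after LAB4 ends — done with LAB4.
LAB7 starts before LAB6 ends → LAB6 and LAB7 overlap.
Overlapping pairs: LAB1 & LAB4, LAB1 & LAB5, LAB2 & LAB3, LAB4 & LAB5, LAB6 & LAB7 — 5 in total.

5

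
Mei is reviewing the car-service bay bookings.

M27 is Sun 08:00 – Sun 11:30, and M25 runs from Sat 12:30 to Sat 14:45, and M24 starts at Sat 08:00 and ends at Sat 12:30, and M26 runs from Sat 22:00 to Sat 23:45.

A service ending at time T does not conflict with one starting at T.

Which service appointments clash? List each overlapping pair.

Sorted by start: M24, M25, M26, M27.
M25 starts exactly when M24 ends (back-to-back, no overlap), so M24 has no further overlaps.
M26 starts after M25 ends, so M25 has no further overlaps.
M27 starts after M26 ends.

none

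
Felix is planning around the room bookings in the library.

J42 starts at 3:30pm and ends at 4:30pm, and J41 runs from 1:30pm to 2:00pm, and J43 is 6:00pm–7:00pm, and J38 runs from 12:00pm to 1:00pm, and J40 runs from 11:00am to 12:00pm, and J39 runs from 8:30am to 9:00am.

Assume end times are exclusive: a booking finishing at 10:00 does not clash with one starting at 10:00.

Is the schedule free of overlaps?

Sorted by start: J39, J40, J38, J41, J42, J43.
J40 starts after J39 ends, so nothing later overlaps J39 either.
J38 starts exactly when J40 ends (back-to-back, no overlap), so nothing later overlaps J40 either.
J41 starts after J38 ends, so nothing later overlaps J38 either.
J42 starts after J41 ends, so nothing later overlaps J41 either.
J43 starts after J42 ends.
Every pair is clear; the schedule has no overlaps.

Yes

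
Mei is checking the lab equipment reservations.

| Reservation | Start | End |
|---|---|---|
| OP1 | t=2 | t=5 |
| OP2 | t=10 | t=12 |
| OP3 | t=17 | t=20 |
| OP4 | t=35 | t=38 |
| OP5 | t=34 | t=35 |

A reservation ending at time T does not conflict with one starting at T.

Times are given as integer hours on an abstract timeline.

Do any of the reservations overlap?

Sorted by start: OP1, OP2, OP3, OP5, OP4.
OP2 starts after OP1 ends, so OP1 has no further overlaps.
OP3 starts after OP2 ends, so OP2 has no further overlaps.
OP5 starts after OP3 ends, so OP3 has no further overlaps.
OP4 starts exactly when OP5 ends (back-to-back, no overlap).
Every pair is clear; the schedule has no overlaps.

No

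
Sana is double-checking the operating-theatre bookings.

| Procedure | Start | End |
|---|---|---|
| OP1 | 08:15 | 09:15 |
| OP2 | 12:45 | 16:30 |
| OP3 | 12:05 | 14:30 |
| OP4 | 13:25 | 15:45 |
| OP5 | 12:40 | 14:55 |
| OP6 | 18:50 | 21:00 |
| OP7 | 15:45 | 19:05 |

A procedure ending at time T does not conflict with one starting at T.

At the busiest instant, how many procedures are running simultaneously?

4

Sort all start/end points and keep a running count:
08:15 start OP1 → 1
09:15 end OP1 → 0
12:05 start OP3 → 1
12:40 start OP5 → 2
12:45 start OP2 → 3
13:25 start OP4 → 4
14:30 end OP3 → 3
14:55 end OP5 → 2
15:45 end OP4 → 1
15:45 start OP7 → 2
16:30 end OP2 → 1
18:50 start OP6 → 2
19:05 end OP7 → 1
21:00 end OP6 → 0
Peak is 4, at 13:25 (OP2, OP3, OP4, OP5).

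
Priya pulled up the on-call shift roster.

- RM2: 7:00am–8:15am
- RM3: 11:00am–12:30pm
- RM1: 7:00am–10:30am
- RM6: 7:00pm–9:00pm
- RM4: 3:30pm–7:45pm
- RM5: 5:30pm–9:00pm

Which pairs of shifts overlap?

RM1 & RM2, RM4 & RM5, RM4 & RM6, RM5 & RM6

Sorted by start: RM1, RM2, RM3, RM4, RM5, RM6.
RM2 starts before RM1 ends → RM1 and RM2 overlap.
RM3 starts after RM1 ends, so RM1 has no further overlaps.
RM3 starts after RM2 ends, so RM2 has no further overlaps.
RM4 starts after RM3 ends, so RM3 has no further overlaps.
RM5 starts before RM4 ends → RM4 and RM5 overlap.
RM6 starts before RM4 ends → RM4 and RM6 overlap.
RM6 starts before RM5 ends → RM5 and RM6 overlap.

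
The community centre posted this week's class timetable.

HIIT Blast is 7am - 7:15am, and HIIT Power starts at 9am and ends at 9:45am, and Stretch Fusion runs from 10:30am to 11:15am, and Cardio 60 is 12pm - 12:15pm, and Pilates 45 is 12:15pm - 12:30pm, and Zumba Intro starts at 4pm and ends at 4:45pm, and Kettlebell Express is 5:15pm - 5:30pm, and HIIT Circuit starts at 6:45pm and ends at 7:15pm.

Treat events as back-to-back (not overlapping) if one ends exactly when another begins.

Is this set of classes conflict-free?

Sorted by start: HIIT Blast, HIIT Power, Stretch Fusion, Cardio 60, Pilates 45, Zumba Intro, Kettlebell Express, HIIT Circuit.
HIIT Power starts after HIIT Blast ends; HIIT Blast is clear from here.
Stretch Fusion starts after HIIT Power ends; HIIT Power is clear from here.
Cardio 60 starts after Stretch Fusion ends; Stretch Fusion is clear from here.
Pilates 45 starts exactly when Cardio 60 ends (back-to-back, no overlap); Cardio 60 is clear from here.
Zumba Intro starts after Pilates 45 ends; Pilates 45 is clear from here.
Kettlebell Express starts after Zumba Intro ends; Zumba Intro is clear from here.
HIIT Circuit starts after Kettlebell Express ends.
Every pair is clear; the schedule has no overlaps.

Yes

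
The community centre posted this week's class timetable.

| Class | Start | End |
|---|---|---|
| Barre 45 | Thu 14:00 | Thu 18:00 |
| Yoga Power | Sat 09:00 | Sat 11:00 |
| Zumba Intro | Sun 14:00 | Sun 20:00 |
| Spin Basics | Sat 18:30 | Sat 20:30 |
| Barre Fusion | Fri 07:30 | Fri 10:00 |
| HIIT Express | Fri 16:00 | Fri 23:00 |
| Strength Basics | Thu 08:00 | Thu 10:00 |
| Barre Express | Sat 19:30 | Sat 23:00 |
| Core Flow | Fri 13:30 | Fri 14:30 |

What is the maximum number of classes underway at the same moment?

2

Sweep the timeline, counting +1 at each start and −1 at each end (ends before starts at a tie):
Thu 08:00 start Strength Basics → 1
Thu 10:00 end Strength Basics → 0
Thu 14:00 start Barre 45 → 1
Thu 18:00 end Barre 45 → 0
Fri 07:30 start Barre Fusion → 1
Fri 10:00 end Barre Fusion → 0
Fri 13:30 start Core Flow → 1
Fri 14:30 end Core Flow → 0
Fri 16:00 start HIIT Express → 1
Fri 23:00 end HIIT Express → 0
Sat 09:00 start Yoga Power → 1
Sat 11:00 end Yoga Power → 0
Sat 18:30 start Spin Basics → 1
Sat 19:30 start Barre Express → 2
Sat 20:30 end Spin Basics → 1
Sat 23:00 end Barre Express → 0
Sun 14:00 start Zumba Intro → 1
Sun 20:00 end Zumba Intro → 0
Peak is 2, at Sat 19:30 (Barre Express, Spin Basics).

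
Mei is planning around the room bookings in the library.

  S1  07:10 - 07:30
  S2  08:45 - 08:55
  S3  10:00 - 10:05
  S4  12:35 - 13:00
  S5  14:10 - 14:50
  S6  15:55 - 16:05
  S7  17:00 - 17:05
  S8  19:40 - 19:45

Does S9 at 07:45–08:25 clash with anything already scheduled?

S1: ends 07:30 at or before S9 starts 07:45 → clear.
S2: starts 08:45 at or after S9 ends 08:25 → clear.
S3: starts 10:00 at or after S9 ends 08:25 → clear.
S4: starts 12:35 at or after S9 ends 08:25 → clear.
S5: starts 14:10 at or after S9 ends 08:25 → clear.
S6: starts 15:55 at or after S9 ends 08:25 → clear.
S7: starts 17:00 at or after S9 ends 08:25 → clear.
S8: starts 19:40 at or after S9 ends 08:25 → clear.

No — it doesn't clash with anything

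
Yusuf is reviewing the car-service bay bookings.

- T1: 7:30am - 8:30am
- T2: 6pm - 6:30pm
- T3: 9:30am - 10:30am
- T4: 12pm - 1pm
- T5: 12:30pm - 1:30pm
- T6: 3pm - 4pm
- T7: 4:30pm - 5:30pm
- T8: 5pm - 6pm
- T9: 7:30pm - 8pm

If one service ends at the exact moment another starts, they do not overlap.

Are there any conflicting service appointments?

Yes

Sorted by start: T1, T3, T4, T5, T6, T7, T8, T2, T9.
T3 starts after T1 ends, so nothing later overlaps T1 either.
T4 starts after T3 ends, so nothing later overlaps T3 either.
T5 starts before T4 ends → T4 and T5 overlap.
That's a conflict, so the schedule is not conflict-free.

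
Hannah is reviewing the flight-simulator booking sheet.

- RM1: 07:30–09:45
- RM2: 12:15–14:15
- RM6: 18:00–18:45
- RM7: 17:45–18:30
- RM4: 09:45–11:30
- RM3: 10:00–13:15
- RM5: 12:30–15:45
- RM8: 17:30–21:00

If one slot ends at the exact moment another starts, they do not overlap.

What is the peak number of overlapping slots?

Sweep the timeline, counting +1 at each start and −1 at each end (ends before starts at a tie):
07:30 start RM1 → 1
09:45 end RM1 → 0
09:45 start RM4 → 1
10:00 start RM3 → 2
11:30 end RM4 → 1
12:15 start RM2 → 2
12:30 start RM5 → 3
13:15 end RM3 → 2
14:15 end RM2 → 1
15:45 end RM5 → 0
17:30 start RM8 → 1
17:45 start RM7 → 2
18:00 start RM6 → 3
18:30 end RM7 → 2
18:45 end RM6 → 1
21:00 end RM8 → 0
Peak is 3, at 12:30 (RM2, RM3, RM5).

3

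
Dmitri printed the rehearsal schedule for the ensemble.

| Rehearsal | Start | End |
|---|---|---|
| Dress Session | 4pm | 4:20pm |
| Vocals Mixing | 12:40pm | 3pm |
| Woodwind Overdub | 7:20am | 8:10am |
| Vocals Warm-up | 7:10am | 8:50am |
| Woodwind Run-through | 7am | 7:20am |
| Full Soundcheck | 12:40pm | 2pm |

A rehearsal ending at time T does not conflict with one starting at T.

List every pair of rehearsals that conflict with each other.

Two intervals overlap when each starts before the other ends.
Sorted by start: Woodwind Run-through, Vocals Warm-up, Woodwind Overdub, Full Soundcheck, Vocals Mixing, Dress Session.
Vocals Warm-up starts before Woodwind Run-through ends → Woodwind Run-through and Vocals Warm-up overlap.
Woodwind Overdub starts exactly when Woodwind Run-through ends (back-to-back, no overlap); Woodwind Run-through is clear from here.
Woodwind Overdub starts before Vocals Warm-up ends → Vocals Warm-up and Woodwind Overdub overlap.
Full Soundcheck starts after Vocals Warm-up ends; Vocals Warm-up is clear from here.
Full Soundcheck starts after Woodwind Overdub ends; Woodwind Overdub is clear from here.
Vocals Mixing starts before Full Soundcheck ends → Full Soundcheck and Vocals Mixing overlap.
Dress Session starts after Full Soundcheck ends.
Dress Session starts after Vocals Mixing ends.

Full Soundcheck & Vocals Mixing, Vocals Warm-up & Woodwind Overdub, Vocals Warm-up & Woodwind Run-through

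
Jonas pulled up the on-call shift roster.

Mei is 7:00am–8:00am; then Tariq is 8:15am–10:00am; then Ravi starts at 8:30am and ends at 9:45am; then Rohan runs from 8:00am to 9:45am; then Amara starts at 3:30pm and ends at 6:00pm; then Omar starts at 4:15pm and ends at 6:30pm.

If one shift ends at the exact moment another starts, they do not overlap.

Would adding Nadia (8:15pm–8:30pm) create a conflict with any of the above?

No — it doesn't clash with anything

Mei: ends 8:00am at or before Nadia starts 8:15pm → clear.
Rohan: ends 9:45am at or before Nadia starts 8:15pm → clear.
Tariq: ends 10:00am at or before Nadia starts 8:15pm → clear.
Ravi: ends 9:45am at or before Nadia starts 8:15pm → clear.
Amara: ends 6:00pm at or before Nadia starts 8:15pm → clear.
Omar: ends 6:30pm at or before Nadia starts 8:15pm → clear.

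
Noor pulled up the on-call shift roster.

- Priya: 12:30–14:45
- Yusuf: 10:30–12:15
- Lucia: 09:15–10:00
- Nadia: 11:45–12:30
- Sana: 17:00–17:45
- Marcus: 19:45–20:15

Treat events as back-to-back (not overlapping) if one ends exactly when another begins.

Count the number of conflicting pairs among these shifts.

Sorted by start: Lucia, Yusuf, Nadia, Priya, Sana, Marcus.
Yusuf starts after Lucia ends; Lucia is clear from here.
Nadia starts before Yusuf ends → Yusuf and Nadia overlap.
Priya starts after Yusuf ends; Yusuf is clear from here.
Priya starts exactly when Nadia ends (back-to-back, no overlap); Nadia is clear from here.
Sana starts after Priya ends; Priya is clear from here.
Marcus starts after Sana ends.
Overlapping pairs: Nadia & Yusuf — 1 in total.

1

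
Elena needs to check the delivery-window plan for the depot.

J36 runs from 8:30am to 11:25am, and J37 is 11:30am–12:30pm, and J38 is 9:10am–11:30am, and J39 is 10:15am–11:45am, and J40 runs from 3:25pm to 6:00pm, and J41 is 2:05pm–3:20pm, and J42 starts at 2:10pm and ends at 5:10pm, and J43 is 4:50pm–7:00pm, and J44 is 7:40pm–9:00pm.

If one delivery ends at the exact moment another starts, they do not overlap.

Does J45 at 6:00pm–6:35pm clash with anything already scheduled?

J36: ends 11:25am at or before J45 starts 6:00pm → clear.
J38: ends 11:30am at or before J45 starts 6:00pm → clear.
J39: ends 11:45am at or before J45 starts 6:00pm → clear.
J37: ends 12:30pm at or before J45 starts 6:00pm → clear.
J41: ends 3:20pm at or before J45 starts 6:00pm → clear.
J42: ends 5:10pm at or before J45 starts 6:00pm → clear.
J40: ends 6:00pm at or before J45 starts 6:00pm → clear.
J43: starts 4:50pm before J45 ends 6:35pm, and ends 7:00pm after J45 starts 6:00pm → overlap.
J44: starts 7:40pm at or after J45 ends 6:35pm → clear.
J45 overlaps J43.

Yes — it overlaps J43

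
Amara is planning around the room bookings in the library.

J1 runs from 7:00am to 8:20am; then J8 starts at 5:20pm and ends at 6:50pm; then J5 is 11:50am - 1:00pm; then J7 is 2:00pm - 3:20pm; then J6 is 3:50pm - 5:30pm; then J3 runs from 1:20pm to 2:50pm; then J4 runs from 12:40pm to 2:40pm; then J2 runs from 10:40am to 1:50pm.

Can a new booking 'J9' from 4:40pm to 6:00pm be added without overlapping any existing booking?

J1: ends 8:20am at or before J9 starts 4:40pm → clear.
J2: ends 1:50pm at or before J9 starts 4:40pm → clear.
J5: ends 1:00pm at or before J9 starts 4:40pm → clear.
J4: ends 2:40pm at or before J9 starts 4:40pm → clear.
J3: ends 2:50pm at or before J9 starts 4:40pm → clear.
J7: ends 3:20pm at or before J9 starts 4:40pm → clear.
J6: starts 3:50pm before J9 ends 6:00pm, and ends 5:30pm after J9 starts 4:40pm → overlap.
J8: starts 5:20pm before J9 ends 6:00pm, and ends 6:50pm after J9 starts 4:40pm → overlap.
J9 overlaps J6, J8.

No — it overlaps J6, J8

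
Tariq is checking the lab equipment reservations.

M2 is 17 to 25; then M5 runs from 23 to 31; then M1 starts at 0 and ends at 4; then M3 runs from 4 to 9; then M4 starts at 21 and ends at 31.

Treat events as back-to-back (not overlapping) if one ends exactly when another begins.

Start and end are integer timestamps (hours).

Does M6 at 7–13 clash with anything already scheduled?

Yes — it overlaps M3

M1: ends 4 at or before M6 starts 7 → clear.
M3: starts 4 before M6 ends 13, and ends 9 after M6 starts 7 → overlap.
M2: starts 17 at or after M6 ends 13 → clear.
M4: starts 21 at or after M6 ends 13 → clear.
M5: starts 23 at or after M6 ends 13 → clear.
M6 overlaps M3.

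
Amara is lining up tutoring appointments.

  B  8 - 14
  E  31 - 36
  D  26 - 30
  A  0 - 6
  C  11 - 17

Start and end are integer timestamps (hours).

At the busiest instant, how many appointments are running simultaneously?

Walk through starts and ends in time order (an end at T is processed before a start at T):
0 start A → 1
6 end A → 0
8 start B → 1
11 start C → 2
14 end B → 1
17 end C → 0
26 start D → 1
30 end D → 0
31 start E → 1
36 end E → 0
Peak is 2, at 11 (B, C).

2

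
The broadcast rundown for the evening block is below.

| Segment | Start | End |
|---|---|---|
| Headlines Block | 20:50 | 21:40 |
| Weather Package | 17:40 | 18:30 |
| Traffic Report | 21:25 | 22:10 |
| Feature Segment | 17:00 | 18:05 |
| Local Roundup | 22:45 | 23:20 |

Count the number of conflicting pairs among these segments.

2

Sorted by start: Feature Segment, Weather Package, Headlines Block, Traffic Report, Local Roundup.
Weather Package starts before Feature Segment ends → Feature Segment and Weather Package overlap.
Headlines Block starts after Feature Segment ends, so Feature Segment has no further overlaps.
Headlines Block starts after Weather Package ends, so Weather Package has no further overlaps.
Traffic Report starts before Headlines Block ends → Headlines Block and Traffic Report overlap.
Local Roundup starts after Headlines Block ends.
Local Roundup starts after Traffic Report ends.
Overlapping pairs: Feature Segment & Weather Package, Headlines Block & Traffic Report — 2 in total.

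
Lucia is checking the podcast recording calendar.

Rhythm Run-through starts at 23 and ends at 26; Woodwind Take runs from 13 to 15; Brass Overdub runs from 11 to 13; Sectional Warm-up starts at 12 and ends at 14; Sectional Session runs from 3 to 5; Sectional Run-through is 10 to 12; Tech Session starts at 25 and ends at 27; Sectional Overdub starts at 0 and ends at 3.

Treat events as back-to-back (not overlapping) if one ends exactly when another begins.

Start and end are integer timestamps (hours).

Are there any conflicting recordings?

Yes

Sorted by start: Sectional Overdub, Sectional Session, Sectional Run-through, Brass Overdub, Sectional Warm-up, Woodwind Take, Rhythm Run-through, Tech Session.
Sectional Session starts exactly when Sectional Overdub ends (back-to-back, no overlap) — done with Sectional Overdub.
Sectional Run-through starts after Sectional Session ends — done with Sectional Session.
Brass Overdub starts before Sectional Run-through ends → Sectional Run-through and Brass Overdub overlap.
That's a conflict, so the schedule is not conflict-free.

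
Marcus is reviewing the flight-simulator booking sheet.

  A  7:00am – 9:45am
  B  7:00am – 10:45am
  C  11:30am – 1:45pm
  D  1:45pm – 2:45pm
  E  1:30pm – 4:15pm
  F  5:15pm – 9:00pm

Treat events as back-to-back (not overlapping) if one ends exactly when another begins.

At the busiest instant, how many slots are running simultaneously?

Sweep the timeline, counting +1 at each start and −1 at each end (ends before starts at a tie):
7:00am start A → 1
7:00am start B → 2
9:45am end A → 1
10:45am end B → 0
11:30am start C → 1
1:30pm start E → 2
1:45pm end C → 1
1:45pm start D → 2
2:45pm end D → 1
4:15pm end E → 0
5:15pm start F → 1
9:00pm end F → 0
Peak is 2, at 7:00am (A, B).

2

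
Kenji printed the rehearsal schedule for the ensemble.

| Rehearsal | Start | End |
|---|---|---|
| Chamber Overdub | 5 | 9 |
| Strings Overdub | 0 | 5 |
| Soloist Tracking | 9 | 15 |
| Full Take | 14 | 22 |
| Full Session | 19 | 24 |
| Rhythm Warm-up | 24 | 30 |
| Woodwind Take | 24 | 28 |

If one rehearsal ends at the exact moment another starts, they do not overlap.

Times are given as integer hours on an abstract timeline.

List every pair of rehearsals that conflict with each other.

Check each pair: they overlap iff neither finishes before the other starts.
Sorted by start: Strings Overdub, Chamber Overdub, Soloist Tracking, Full Take, Full Session, Rhythm Warm-up, Woodwind Take.
Chamber Overdub starts exactly when Strings Overdub ends (back-to-back, no overlap) — done with Strings Overdub.
Soloist Tracking starts exactly when Chamber Overdub ends (back-to-back, no overlap) — done with Chamber Overdub.
Full Take starts before Soloist Tracking ends → Soloist Tracking and Full Take overlap.
Full Session starts after Soloist Tracking ends — done with Soloist Tracking.
Full Session starts before Full Take ends → Full Take and Full Session overlap.
Rhythm Warm-up starts after Full Take ends — done with Full Take.
Rhythm Warm-up starts exactly when Full Session ends (back-to-back, no overlap) — done with Full Session.
Woodwind Take starts before Rhythm Warm-up ends → Rhythm Warm-up and Woodwind Take overlap.

Full Session & Full Take, Full Take & Soloist Tracking, Rhythm Warm-up & Woodwind Take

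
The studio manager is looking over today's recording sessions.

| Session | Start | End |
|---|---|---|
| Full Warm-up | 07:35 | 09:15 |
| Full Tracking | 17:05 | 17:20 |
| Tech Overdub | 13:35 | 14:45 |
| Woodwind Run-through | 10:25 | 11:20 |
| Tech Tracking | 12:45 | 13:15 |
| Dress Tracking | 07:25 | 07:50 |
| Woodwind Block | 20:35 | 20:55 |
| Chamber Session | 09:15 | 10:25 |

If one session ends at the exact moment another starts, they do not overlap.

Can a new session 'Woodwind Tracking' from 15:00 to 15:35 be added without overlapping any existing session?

Yes — the slot is free

Dress Tracking: ends 07:50 at or before Woodwind Tracking starts 15:00 → clear.
Full Warm-up: ends 09:15 at or before Woodwind Tracking starts 15:00 → clear.
Chamber Session: ends 10:25 at or before Woodwind Tracking starts 15:00 → clear.
Woodwind Run-through: ends 11:20 at or before Woodwind Tracking starts 15:00 → clear.
Tech Tracking: ends 13:15 at or before Woodwind Tracking starts 15:00 → clear.
Tech Overdub: ends 14:45 at or before Woodwind Tracking starts 15:00 → clear.
Full Tracking: starts 17:05 at or after Woodwind Tracking ends 15:35 → clear.
Woodwind Block: starts 20:35 at or after Woodwind Tracking ends 15:35 → clear.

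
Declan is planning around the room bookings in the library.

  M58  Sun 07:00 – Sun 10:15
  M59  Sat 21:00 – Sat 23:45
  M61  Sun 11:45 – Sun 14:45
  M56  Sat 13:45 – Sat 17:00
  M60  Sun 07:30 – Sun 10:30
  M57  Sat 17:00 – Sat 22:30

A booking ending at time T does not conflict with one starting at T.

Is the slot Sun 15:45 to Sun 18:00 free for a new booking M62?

Yes — the slot is free

M56: ends Sat 17:00 at or before M62 starts Sun 15:45 → clear.
M57: ends Sat 22:30 at or before M62 starts Sun 15:45 → clear.
M59: ends Sat 23:45 at or before M62 starts Sun 15:45 → clear.
M58: ends Sun 10:15 at or before M62 starts Sun 15:45 → clear.
M60: ends Sun 10:30 at or before M62 starts Sun 15:45 → clear.
M61: ends Sun 14:45 at or before M62 starts Sun 15:45 → clear.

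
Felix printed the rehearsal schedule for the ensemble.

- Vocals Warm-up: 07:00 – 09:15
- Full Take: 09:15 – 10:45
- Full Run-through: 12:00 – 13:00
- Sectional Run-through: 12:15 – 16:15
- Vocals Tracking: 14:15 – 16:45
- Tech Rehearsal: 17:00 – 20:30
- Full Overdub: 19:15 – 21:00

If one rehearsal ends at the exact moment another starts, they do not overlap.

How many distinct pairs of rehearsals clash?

Check each pair: they overlap iff neither finishes before the other starts.
Sorted by start: Vocals Warm-up, Full Take, Full Run-through, Sectional Run-through, Vocals Tracking, Tech Rehearsal, Full Overdub.
Full Take starts exactly when Vocals Warm-up ends (back-to-back, no overlap), so Vocals Warm-up has no further overlaps.
Full Run-through starts after Full Take ends, so Full Take has no further overlaps.
Sectional Run-through starts before Full Run-through ends → Full Run-through and Sectional Run-through overlap.
Vocals Tracking starts after Full Run-through ends, so Full Run-through has no further overlaps.
Vocals Tracking starts before Sectional Run-through ends → Sectional Run-through and Vocals Tracking overlap.
Tech Rehearsal starts after Sectional Run-through ends, so Sectional Run-through has no further overlaps.
Tech Rehearsal starts after Vocals Tracking ends, so Vocals Tracking has no further overlaps.
Full Overdub starts before Tech Rehearsal ends → Tech Rehearsal and Full Overdub overlap.
Overlapping pairs: Full Overdub & Tech Rehearsal, Full Run-through & Sectional Run-through, Sectional Run-through & Vocals Tracking — 3 in total.

3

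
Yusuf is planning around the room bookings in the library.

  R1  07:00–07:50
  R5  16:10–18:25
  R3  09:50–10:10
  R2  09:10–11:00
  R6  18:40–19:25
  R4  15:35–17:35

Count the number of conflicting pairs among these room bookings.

Sorted by start: R1, R2, R3, R4, R5, R6.
R2 starts after R1 ends — done with R1.
R3 starts before R2 ends → R2 and R3 overlap.
R4 starts after R2 ends — done with R2.
R4 starts after R3 ends — done with R3.
R5 starts before R4 ends → R4 and R5 overlap.
R6 starts after R4 ends.
R6 starts after R5 ends.
Overlapping pairs: R2 & R3, R4 & R5 — 2 in total.

2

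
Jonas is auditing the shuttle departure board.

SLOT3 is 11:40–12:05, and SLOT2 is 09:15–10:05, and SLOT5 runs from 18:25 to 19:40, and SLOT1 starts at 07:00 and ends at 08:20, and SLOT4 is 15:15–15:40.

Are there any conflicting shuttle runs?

No

Two intervals overlap when each starts before the other ends.
Sorted by start: SLOT1, SLOT2, SLOT3, SLOT4, SLOT5.
SLOT2 starts after SLOT1 ends, so SLOT1 has no further overlaps.
SLOT3 starts after SLOT2 ends, so SLOT2 has no further overlaps.
SLOT4 starts after SLOT3 ends, so SLOT3 has no further overlaps.
SLOT5 starts after SLOT4 ends.
Every pair is clear; the schedule has no overlaps.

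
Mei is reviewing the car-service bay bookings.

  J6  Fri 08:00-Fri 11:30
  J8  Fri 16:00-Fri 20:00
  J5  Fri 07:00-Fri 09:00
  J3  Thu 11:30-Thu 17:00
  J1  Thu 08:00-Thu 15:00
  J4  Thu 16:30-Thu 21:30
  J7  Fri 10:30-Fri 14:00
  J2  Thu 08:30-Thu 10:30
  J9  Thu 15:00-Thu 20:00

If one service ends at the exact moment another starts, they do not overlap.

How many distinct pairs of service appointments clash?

7

Two intervals overlap when each starts before the other ends.
Sorted by start: J1, J2, J3, J9, J4, J5, J6, J7, J8.
J2 starts before J1 ends → J1 and J2 overlap.
J3 starts before J1 ends → J1 and J3 overlap.
J9 starts exactly when J1 ends (back-to-back, no overlap); J1 is clear from here.
J3 starts after J2 ends; J2 is clear from here.
J9 starts before J3 ends → J3 and J9 overlap.
J4 starts before J3 ends → J3 and J4 overlap.
J5 starts after J3 ends; J3 is clear from here.
J4 starts before J9 ends → J9 and J4 overlap.
J5 starts after J9 ends; J9 is clear from here.
J5 starts after J4 ends; J4 is clear from here.
J6 starts before J5 ends → J5 and J6 overlap.
J7 starts after J5 ends; J5 is clear from here.
J7 starts before J6 ends → J6 and J7 overlap.
J8 starts after J6 ends.
J8 starts after J7 ends.
Overlapping pairs: J1 & J2, J1 & J3, J3 & J4, J3 & J9, J4 & J9, J5 & J6, J6 & J7 — 7 in total.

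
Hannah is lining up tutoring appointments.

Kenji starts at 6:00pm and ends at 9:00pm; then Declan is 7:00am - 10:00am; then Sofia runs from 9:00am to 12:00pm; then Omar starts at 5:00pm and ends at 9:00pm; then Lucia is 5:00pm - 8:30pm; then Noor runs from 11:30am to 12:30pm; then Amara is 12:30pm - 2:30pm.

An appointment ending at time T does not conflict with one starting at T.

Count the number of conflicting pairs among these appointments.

Check each pair: they overlap iff neither finishes before the other starts.
Sorted by start: Declan, Sofia, Noor, Amara, Lucia, Omar, Kenji.
Sofia starts before Declan ends → Declan and Sofia overlap.
Noor starts after Declan ends — done with Declan.
Noor starts before Sofia ends → Sofia and Noor overlap.
Amara starts after Sofia ends — done with Sofia.
Amara starts exactly when Noor ends (back-to-back, no overlap) — done with Noor.
Lucia starts after Amara ends — done with Amara.
Omar starts before Lucia ends → Lucia and Omar overlap.
Kenji starts before Lucia ends → Lucia and Kenji overlap.
Kenji starts before Omar ends → Omar and Kenji overlap.
Overlapping pairs: Declan & Sofia, Kenji & Lucia, Kenji & Omar, Lucia & Omar, Noor & Sofia — 5 in total.

5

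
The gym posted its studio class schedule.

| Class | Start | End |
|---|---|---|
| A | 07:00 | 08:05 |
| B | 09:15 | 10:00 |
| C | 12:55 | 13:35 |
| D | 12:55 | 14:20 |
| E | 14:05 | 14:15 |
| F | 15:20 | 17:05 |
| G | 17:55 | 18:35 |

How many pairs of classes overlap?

2

Sorted by start: A, B, C, D, E, F, G.
B starts after A ends — done with A.
C starts after B ends — done with B.
D starts before C ends → C and D overlap.
E starts after C ends — done with C.
E starts before D ends → D and E overlap.
F starts after D ends — done with D.
F starts after E ends — done with E.
G starts after F ends.
Overlapping pairs: C & D, D & E — 2 in total.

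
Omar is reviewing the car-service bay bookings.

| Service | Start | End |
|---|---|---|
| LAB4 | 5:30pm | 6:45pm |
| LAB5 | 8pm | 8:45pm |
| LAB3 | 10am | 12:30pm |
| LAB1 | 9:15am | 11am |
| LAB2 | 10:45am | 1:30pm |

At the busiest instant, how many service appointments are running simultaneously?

3

Sweep the timeline, counting +1 at each start and −1 at each end (ends before starts at a tie):
9:15am start LAB1 → 1
10am start LAB3 → 2
10:45am start LAB2 → 3
11am end LAB1 → 2
12:30pm end LAB3 → 1
1:30pm end LAB2 → 0
5:30pm start LAB4 → 1
6:45pm end LAB4 → 0
8pm start LAB5 → 1
8:45pm end LAB5 → 0
Peak is 3, at 10:45am (LAB1, LAB2, LAB3).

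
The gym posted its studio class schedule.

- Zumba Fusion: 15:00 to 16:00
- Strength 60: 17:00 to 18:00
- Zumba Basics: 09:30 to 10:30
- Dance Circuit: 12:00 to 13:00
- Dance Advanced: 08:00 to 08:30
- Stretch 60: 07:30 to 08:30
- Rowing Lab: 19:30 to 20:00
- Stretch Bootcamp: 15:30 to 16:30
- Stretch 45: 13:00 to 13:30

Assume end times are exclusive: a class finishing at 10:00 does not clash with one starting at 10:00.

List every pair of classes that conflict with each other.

Sorted by start: Stretch 60, Dance Advanced, Zumba Basics, Dance Circuit, Stretch 45, Zumba Fusion, Stretch Bootcamp, Strength 60, Rowing Lab.
Dance Advanced starts before Stretch 60 ends → Stretch 60 and Dance Advanced overlap.
Zumba Basics starts after Stretch 60 ends, so nothing later overlaps Stretch 60 either.
Zumba Basics starts after Dance Advanced ends, so nothing later overlaps Dance Advanced either.
Dance Circuit starts after Zumba Basics ends, so nothing later overlaps Zumba Basics either.
Stretch 45 starts exactly when Dance Circuit ends (back-to-back, no overlap), so nothing later overlaps Dance Circuit either.
Zumba Fusion starts after Stretch 45 ends, so nothing later overlaps Stretch 45 either.
Stretch Bootcamp starts before Zumba Fusion ends → Zumba Fusion and Stretch Bootcamp overlap.
Strength 60 starts after Zumba Fusion ends, so nothing later overlaps Zumba Fusion either.
Strength 60 starts after Stretch Bootcamp ends, so nothing later overlaps Stretch Bootcamp either.
Rowing Lab starts after Strength 60 ends.

Dance Advanced & Stretch 60, Stretch Bootcamp & Zumba Fusion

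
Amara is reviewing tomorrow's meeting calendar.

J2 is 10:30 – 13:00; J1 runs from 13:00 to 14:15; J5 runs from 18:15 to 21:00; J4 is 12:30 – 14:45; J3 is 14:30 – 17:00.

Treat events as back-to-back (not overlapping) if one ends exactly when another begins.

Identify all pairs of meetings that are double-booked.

Two intervals overlap when each starts before the other ends.
Sorted by start: J2, J4, J1, J3, J5.
J4 starts before J2 ends → J2 and J4 overlap.
J1 starts exactly when J2 ends (back-to-back, no overlap), so J2 has no further overlaps.
J1 starts before J4 ends → J4 and J1 overlap.
J3 starts before J4 ends → J4 and J3 overlap.
J5 starts after J4 ends.
J3 starts after J1 ends, so J1 has no further overlaps.
J5 starts after J3 ends.

J1 & J4, J2 & J4, J3 & J4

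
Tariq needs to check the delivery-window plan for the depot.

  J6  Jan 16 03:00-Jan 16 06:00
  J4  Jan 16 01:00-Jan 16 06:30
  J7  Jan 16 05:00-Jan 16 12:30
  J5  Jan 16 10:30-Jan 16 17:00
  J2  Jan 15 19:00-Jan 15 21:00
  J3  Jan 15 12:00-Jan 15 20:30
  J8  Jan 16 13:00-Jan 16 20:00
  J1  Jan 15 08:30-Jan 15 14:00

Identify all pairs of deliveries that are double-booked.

Two intervals overlap when each starts before the other ends.
Sorted by start: J1, J3, J2, J4, J6, J7, J5, J8.
J3 starts before J1 ends → J1 and J3 overlap.
J2 starts after J1 ends — done with J1.
J2 starts before J3 ends → J3 and J2 overlap.
J4 starts after J3 ends — done with J3.
J4 starts after J2 ends — done with J2.
J6 starts before J4 ends → J4 and J6 overlap.
J7 starts before J4 ends → J4 and J7 overlap.
J5 starts after J4 ends — done with J4.
J7 starts before J6 ends → J6 and J7 overlap.
J5 starts after J6 ends — done with J6.
J5 starts before J7 ends → J7 and J5 overlap.
J8 starts after J7 ends.
J8 starts before J5 ends → J5 and J8 overlap.

J1 & J3, J2 & J3, J4 & J6, J4 & J7, J5 & J7, J5 & J8, J6 & J7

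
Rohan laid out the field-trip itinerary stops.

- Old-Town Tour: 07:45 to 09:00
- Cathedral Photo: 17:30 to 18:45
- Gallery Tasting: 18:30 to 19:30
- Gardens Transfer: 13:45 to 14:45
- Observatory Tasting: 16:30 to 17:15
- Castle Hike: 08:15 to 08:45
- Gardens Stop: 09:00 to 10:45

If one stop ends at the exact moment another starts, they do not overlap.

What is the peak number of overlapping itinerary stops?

2

Sweep the timeline, counting +1 at each start and −1 at each end (ends before starts at a tie):
07:45 start Old-Town Tour → 1
08:15 start Castle Hike → 2
08:45 end Castle Hike → 1
09:00 end Old-Town Tour → 0
09:00 start Gardens Stop → 1
10:45 end Gardens Stop → 0
13:45 start Gardens Transfer → 1
14:45 end Gardens Transfer → 0
16:30 start Observatory Tasting → 1
17:15 end Observatory Tasting → 0
17:30 start Cathedral Photo → 1
18:30 start Gallery Tasting → 2
18:45 end Cathedral Photo → 1
19:30 end Gallery Tasting → 0
Peak is 2, at 08:15 (Castle Hike, Old-Town Tour).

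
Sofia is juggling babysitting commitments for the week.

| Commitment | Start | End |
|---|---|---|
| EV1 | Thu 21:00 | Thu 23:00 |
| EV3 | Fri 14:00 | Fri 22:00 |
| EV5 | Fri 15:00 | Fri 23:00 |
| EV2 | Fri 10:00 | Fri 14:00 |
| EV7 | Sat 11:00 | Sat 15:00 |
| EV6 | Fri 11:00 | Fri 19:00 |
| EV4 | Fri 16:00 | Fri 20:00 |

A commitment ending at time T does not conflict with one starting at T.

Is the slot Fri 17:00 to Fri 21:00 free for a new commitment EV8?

No — it overlaps EV3, EV4, EV5, EV6

EV1: ends Thu 23:00 at or before EV8 starts Fri 17:00 → clear.
EV2: ends Fri 14:00 at or before EV8 starts Fri 17:00 → clear.
EV6: starts Fri 11:00 before EV8 ends Fri 21:00, and ends Fri 19:00 after EV8 starts Fri 17:00 → overlap.
EV3: starts Fri 14:00 before EV8 ends Fri 21:00, and ends Fri 22:00 after EV8 starts Fri 17:00 → overlap.
EV5: starts Fri 15:00 before EV8 ends Fri 21:00, and ends Fri 23:00 after EV8 starts Fri 17:00 → overlap.
EV4: starts Fri 16:00 before EV8 ends Fri 21:00, and ends Fri 20:00 after EV8 starts Fri 17:00 → overlap.
EV7: starts Sat 11:00 at or after EV8 ends Fri 21:00 → clear.
EV8 overlaps EV3, EV4, EV5, EV6.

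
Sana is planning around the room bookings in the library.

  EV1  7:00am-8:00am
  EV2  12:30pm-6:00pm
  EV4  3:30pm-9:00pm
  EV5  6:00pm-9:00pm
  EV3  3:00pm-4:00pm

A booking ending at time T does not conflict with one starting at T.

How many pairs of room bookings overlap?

Sorted by start: EV1, EV2, EV3, EV4, EV5.
EV2 starts after EV1 ends, so EV1 has no further overlaps.
EV3 starts before EV2 ends → EV2 and EV3 overlap.
EV4 starts before EV2 ends → EV2 and EV4 overlap.
EV5 starts exactly when EV2 ends (back-to-back, no overlap).
EV4 starts before EV3 ends → EV3 and EV4 overlap.
EV5 starts after EV3 ends.
EV5 starts before EV4 ends → EV4 and EV5 overlap.
Overlapping pairs: EV2 & EV3, EV2 & EV4, EV3 & EV4, EV4 & EV5 — 4 in total.

4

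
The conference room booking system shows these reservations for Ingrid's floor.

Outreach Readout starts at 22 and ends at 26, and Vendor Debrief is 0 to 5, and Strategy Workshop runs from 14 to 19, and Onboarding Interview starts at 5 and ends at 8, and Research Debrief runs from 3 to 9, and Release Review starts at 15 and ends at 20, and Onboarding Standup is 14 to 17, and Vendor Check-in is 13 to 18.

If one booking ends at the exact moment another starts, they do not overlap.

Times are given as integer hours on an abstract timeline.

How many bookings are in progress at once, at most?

Sort all start/end points and keep a running count:
0 start Vendor Debrief → 1
3 start Research Debrief → 2
5 end Vendor Debrief → 1
5 start Onboarding Interview → 2
8 end Onboarding Interview → 1
9 end Research Debrief → 0
13 start Vendor Check-in → 1
14 start Onboarding Standup → 2
14 start Strategy Workshop → 3
15 start Release Review → 4
17 end Onboarding Standup → 3
18 end Vendor Check-in → 2
19 end Strategy Workshop → 1
20 end Release Review → 0
22 start Outreach Readout → 1
26 end Outreach Readout → 0
Peak is 4, at 15 (Onboarding Standup, Release Review, Strategy Workshop, Vendor Check-in).

4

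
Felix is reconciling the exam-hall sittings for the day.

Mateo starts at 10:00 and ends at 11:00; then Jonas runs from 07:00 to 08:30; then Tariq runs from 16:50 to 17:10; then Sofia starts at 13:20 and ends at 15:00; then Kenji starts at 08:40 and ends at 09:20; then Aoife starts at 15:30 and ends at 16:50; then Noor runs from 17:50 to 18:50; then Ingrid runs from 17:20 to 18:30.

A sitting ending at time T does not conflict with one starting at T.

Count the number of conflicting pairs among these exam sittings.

1

Sorted by start: Jonas, Kenji, Mateo, Sofia, Aoife, Tariq, Ingrid, Noor.
Kenji starts after Jonas ends — done with Jonas.
Mateo starts after Kenji ends — done with Kenji.
Sofia starts after Mateo ends — done with Mateo.
Aoife starts after Sofia ends — done with Sofia.
Tariq starts exactly when Aoife ends (back-to-back, no overlap) — done with Aoife.
Ingrid starts after Tariq ends — done with Tariq.
Noor starts before Ingrid ends → Ingrid and Noor overlap.
Overlapping pairs: Ingrid & Noor — 1 in total.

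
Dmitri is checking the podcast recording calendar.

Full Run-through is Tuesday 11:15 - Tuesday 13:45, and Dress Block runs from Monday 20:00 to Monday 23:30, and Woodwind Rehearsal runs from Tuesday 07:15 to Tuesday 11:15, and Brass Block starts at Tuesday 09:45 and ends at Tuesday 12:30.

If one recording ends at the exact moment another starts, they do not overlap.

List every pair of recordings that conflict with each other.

Sorted by start: Dress Block, Woodwind Rehearsal, Brass Block, Full Run-through.
Woodwind Rehearsal starts after Dress Block ends, so Dress Block has no further overlaps.
Brass Block starts before Woodwind Rehearsal ends → Woodwind Rehearsal and Brass Block overlap.
Full Run-through starts exactly when Woodwind Rehearsal ends (back-to-back, no overlap).
Full Run-through starts before Brass Block ends → Brass Block and Full Run-through overlap.

Brass Block & Full Run-through, Brass Block & Woodwind Rehearsal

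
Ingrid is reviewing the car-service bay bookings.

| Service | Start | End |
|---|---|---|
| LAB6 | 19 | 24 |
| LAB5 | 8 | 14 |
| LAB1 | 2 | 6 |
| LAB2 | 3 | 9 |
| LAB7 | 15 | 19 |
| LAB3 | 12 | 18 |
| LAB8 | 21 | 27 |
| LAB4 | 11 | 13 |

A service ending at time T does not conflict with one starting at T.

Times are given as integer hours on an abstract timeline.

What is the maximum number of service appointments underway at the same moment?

Sweep the timeline, counting +1 at each start and −1 at each end (ends before starts at a tie):
2 start LAB1 → 1
3 start LAB2 → 2
6 end LAB1 → 1
8 start LAB5 → 2
9 end LAB2 → 1
11 start LAB4 → 2
12 start LAB3 → 3
13 end LAB4 → 2
14 end LAB5 → 1
15 start LAB7 → 2
18 end LAB3 → 1
19 end LAB7 → 0
19 start LAB6 → 1
21 start LAB8 → 2
24 end LAB6 → 1
27 end LAB8 → 0
Peak is 3, at 12 (LAB3, LAB4, LAB5).

3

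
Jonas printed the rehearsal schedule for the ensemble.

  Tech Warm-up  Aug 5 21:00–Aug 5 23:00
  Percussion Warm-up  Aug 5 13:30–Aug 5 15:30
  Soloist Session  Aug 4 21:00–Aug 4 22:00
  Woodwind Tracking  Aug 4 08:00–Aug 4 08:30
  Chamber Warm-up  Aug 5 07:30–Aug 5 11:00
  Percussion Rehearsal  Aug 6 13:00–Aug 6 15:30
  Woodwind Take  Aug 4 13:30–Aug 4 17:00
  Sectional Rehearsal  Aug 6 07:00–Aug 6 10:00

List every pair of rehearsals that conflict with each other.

Two intervals overlap when each starts before the other ends.
Sorted by start: Woodwind Tracking, Woodwind Take, Soloist Session, Chamber Warm-up, Percussion Warm-up, Tech Warm-up, Sectional Rehearsal, Percussion Rehearsal.
Woodwind Take starts after Woodwind Tracking ends; Woodwind Tracking is clear from here.
Soloist Session starts after Woodwind Take ends; Woodwind Take is clear from here.
Chamber Warm-up starts after Soloist Session ends; Soloist Session is clear from here.
Percussion Warm-up starts after Chamber Warm-up ends; Chamber Warm-up is clear from here.
Tech Warm-up starts after Percussion Warm-up ends; Percussion Warm-up is clear from here.
Sectional Rehearsal starts after Tech Warm-up ends; Tech Warm-up is clear from here.
Percussion Rehearsal starts after Sectional Rehearsal ends.

no conflicts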